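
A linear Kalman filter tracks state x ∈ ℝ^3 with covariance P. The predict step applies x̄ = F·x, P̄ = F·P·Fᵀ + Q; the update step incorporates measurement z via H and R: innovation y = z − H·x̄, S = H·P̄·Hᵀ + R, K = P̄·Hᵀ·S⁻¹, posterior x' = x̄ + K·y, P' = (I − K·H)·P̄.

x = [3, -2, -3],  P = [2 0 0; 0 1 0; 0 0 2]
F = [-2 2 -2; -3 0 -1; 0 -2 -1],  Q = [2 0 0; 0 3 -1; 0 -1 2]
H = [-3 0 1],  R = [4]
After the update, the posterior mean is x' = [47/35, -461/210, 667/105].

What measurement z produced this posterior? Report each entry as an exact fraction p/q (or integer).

x̄ = F·x = [-4, -6, 7]
P̄ = F·P·Fᵀ + Q = [22 16 0; 16 23 1; 0 1 8]
S = H·P̄·Hᵀ + R = [210]
K = P̄·Hᵀ·S⁻¹ = [-11/35; -47/210; 4/105]
x' − x̄ = [187/35, 799/210, -68/105] = K·y
y = (KᵀK)⁻¹·Kᵀ·(x' − x̄) = [-17]
z = y + H·x̄ = [-17] + [19] = [2]

z = [2]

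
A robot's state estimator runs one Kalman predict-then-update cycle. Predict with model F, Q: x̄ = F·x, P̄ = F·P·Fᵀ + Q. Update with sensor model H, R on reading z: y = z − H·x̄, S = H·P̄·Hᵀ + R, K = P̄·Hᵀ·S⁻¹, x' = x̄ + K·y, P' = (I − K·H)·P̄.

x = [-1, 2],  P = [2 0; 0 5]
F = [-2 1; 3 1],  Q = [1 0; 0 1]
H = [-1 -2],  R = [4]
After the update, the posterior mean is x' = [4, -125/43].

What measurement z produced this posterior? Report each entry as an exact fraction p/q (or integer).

z = [2]

x̄ = F·x = [4, -1]
P̄ = F·P·Fᵀ + Q = [14 -7; -7 24]
S = H·P̄·Hᵀ + R = [86]
K = P̄·Hᵀ·S⁻¹ = [0; -41/86]
x' − x̄ = [0, -82/43] = K·y
y = (KᵀK)⁻¹·Kᵀ·(x' − x̄) = [4]
z = y + H·x̄ = [4] + [-2] = [2]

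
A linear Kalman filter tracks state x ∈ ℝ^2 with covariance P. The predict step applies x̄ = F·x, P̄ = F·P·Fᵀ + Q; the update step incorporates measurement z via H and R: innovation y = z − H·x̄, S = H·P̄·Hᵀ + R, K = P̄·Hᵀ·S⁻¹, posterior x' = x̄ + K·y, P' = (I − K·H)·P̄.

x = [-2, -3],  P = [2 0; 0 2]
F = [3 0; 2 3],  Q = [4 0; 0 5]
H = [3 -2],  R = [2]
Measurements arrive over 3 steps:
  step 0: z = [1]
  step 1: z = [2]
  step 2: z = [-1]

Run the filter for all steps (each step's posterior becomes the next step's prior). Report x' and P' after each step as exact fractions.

step 0: x̄ = F·x = [-6, -13]
step 0: P̄ = F·P·Fᵀ + Q = [22 12; 12 31]
step 0: y = z − H·x̄ = [-7]
step 0: S = H·P̄·Hᵀ + R = [180]
step 0: K = P̄·Hᵀ·S⁻¹ = [7/30; -13/90]
step 0: x' = x̄ + K·y = [-229/30, -1079/90]
step 0: P' = (I − K·H)·P̄ = [61/5 271/15; 271/15 1226/45]
step 1: x̄ = F·x = [-229/10, -1537/30]
step 1: P̄ = F·P·Fᵀ + Q = [569/5 1179/5; 1179/5 2579/5]
step 1: y = z − H·x̄ = [-953/30]
step 1: S = H·P̄·Hᵀ + R = [1299/5]
step 1: K = P̄·Hᵀ·S⁻¹ = [-217/433; -1621/1299]
step 1: x' = x̄ + K·y = [-9067/1299, -45175/3897]
step 1: P' = (I − K·H)·P̄ = [21022/433 31750/433; 31750/433 144496/1299]
step 2: x̄ = F·x = [-9067/433, -21103/433]
step 2: P̄ = F·P·Fᵀ + Q = [190930/433 411882/433; 411882/433 900741/433]
step 2: y = z − H·x̄ = [-15438/433]
step 2: S = H·P̄·Hᵀ + R = [379616/433]
step 2: K = P̄·Hᵀ·S⁻¹ = [-125487/189808; -141459/94904]
step 2: x' = x̄ + K·y = [249745/94904, 209105/47452]
step 2: P' = (I − K·H)·P̄ = [5480447/94904 4141707/47452; 4141707/47452 3141645/23726]

step 0: x' = [-229/30, -1079/90], P' = [61/5 271/15; 271/15 1226/45]
step 1: x' = [-9067/1299, -45175/3897], P' = [21022/433 31750/433; 31750/433 144496/1299]
step 2: x' = [249745/94904, 209105/47452], P' = [5480447/94904 4141707/47452; 4141707/47452 3141645/23726]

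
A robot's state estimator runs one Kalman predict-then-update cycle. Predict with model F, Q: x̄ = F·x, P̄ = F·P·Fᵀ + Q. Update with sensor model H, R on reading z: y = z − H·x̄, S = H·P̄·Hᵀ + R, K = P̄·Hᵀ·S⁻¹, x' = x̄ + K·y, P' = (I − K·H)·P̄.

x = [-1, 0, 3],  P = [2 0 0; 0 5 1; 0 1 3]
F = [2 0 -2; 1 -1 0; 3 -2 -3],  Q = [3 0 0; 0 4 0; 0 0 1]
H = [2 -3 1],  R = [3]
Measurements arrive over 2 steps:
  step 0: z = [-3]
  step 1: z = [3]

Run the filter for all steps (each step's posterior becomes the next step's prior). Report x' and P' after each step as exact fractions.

step 0: x' = [-206/111, -133/111, -353/111], P' = [631/111 728/111 1015/111; 728/111 1219/111 2198/111; 1015/111 2198/111 9395/222]
step 1: x' = [-106716/330953, -346819/330953, 172920/330953], P' = [1858179/330953 1422096/330953 827184/330953; 1422096/330953 1834674/330953 2696250/330953; 827184/330953 2696250/330953 6979995/330953]

step 0: x̄ = F·x = [-8, -1, -12]
step 0: P̄ = F·P·Fᵀ + Q = [23 6 34; 6 11 19; 34 19 78]
step 0: y = z − H·x̄ = [22]
step 0: S = H·P̄·Hᵀ + R = [222]
step 0: K = P̄·Hᵀ·S⁻¹ = [31/111; -1/111; 89/222]
step 0: x' = x̄ + K·y = [-206/111, -133/111, -353/111]
step 0: P' = (I − K·H)·P̄ = [631/111 728/111 1015/111; 728/111 1219/111 2198/111; 1015/111 2198/111 9395/222]
step 1: x̄ = F·x = [98/37, -73/111, 707/111]
step 1: P̄ = F·P·Fᵀ + Q = [4509/37 724/37 8557/37; 724/37 838/111 4240/111; 8557/37 4240/111 104627/222]
step 1: y = z − H·x̄ = [-1181/111]
step 1: S = H·P̄·Hᵀ + R = [330953/222]
step 1: K = P̄·Hᵀ·S⁻¹ = [92418/330953; 12140/330953; 181871/330953]
step 1: x' = x̄ + K·y = [-106716/330953, -346819/330953, 172920/330953]
step 1: P' = (I − K·H)·P̄ = [1858179/330953 1422096/330953 827184/330953; 1422096/330953 1834674/330953 2696250/330953; 827184/330953 2696250/330953 6979995/330953]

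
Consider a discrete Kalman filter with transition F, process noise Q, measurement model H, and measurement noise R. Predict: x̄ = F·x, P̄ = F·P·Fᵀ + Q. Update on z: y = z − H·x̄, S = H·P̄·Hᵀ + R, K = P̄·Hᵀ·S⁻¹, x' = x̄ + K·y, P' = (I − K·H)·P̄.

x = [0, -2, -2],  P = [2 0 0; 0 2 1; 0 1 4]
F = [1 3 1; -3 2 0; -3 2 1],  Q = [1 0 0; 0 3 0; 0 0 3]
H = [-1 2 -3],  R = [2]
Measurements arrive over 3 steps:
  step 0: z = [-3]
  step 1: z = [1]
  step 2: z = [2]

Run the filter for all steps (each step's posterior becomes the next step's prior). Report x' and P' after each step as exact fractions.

step 0: x̄ = F·x = [-8, -4, -6]
step 0: P̄ = F·P·Fᵀ + Q = [31 8 15; 8 29 28; 15 28 37]
step 0: y = z − H·x̄ = [-21]
step 0: S = H·P̄·Hᵀ + R = [204]
step 0: K = P̄·Hᵀ·S⁻¹ = [-5/17; -1/6; -35/102]
step 0: x' = x̄ + K·y = [-31/17, -1/2, 41/34]
step 0: P' = (I − K·H)·P̄ = [227/17 -2 -95/17; -2 70/3 49/3; -95/17 49/3 662/51]
step 1: x̄ = F·x = [-36/17, 76/17, 193/34]
step 1: P̄ = F·P·Fᵀ + Q = [15920/51 8332/51 3736/17; 8332/51 12266/51 4878/17; 3736/17 4878/17 5990/17]
step 1: y = z − H·x̄ = [237/34]
step 1: S = H·P̄·Hᵀ + R = [28376/17]
step 1: K = P̄·Hᵀ·S⁻¹ = [-1370/3547; -4617/14188; -5975/14188]
step 1: x' = x̄ + K·y = [-17061/3547, 62491/28376, 77777/28376]
step 1: P' = (I − K·H)·P̄ = [671920/10641 -494008/10641 -183524/3547; -494008/10641 1356761/21282 412821/7094; -183524/3547 412821/7094 399555/7094]
step 2: x̄ = F·x = [64381/14188, 267223/14188, 612223/28376]
step 2: P̄ = F·P·Fᵀ + Q = [7037515/10641 8402758/10641 10309213/10641; 8402758/10641 14720821/10641 17579077/10641; 10309213/10641 17579077/10641 42201023/21282]
step 2: y = z − H·x̄ = [953291/28376]
step 2: S = H·P̄·Hᵀ + R = [146284013/21282]
step 2: K = P̄·Hᵀ·S⁻¹ = [-42319276/146284013; -63396694/146284013; -76905187/146284013]
step 2: x' = x̄ + K·y = [-3031683515/585136052, 1250733563/292568026, 2290021803/585136052]
step 2: P' = (I − K·H)·P̄ = [12594246327/146284013 -10549942198/146284013 -11203164057/146284013; -10549942198/146284013 13518500655/146284013 12571245632/146284013; -11203164057/146284013 12571245632/146284013 12166488565/146284013]

step 0: x' = [-31/17, -1/2, 41/34], P' = [227/17 -2 -95/17; -2 70/3 49/3; -95/17 49/3 662/51]
step 1: x' = [-17061/3547, 62491/28376, 77777/28376], P' = [671920/10641 -494008/10641 -183524/3547; -494008/10641 1356761/21282 412821/7094; -183524/3547 412821/7094 399555/7094]
step 2: x' = [-3031683515/585136052, 1250733563/292568026, 2290021803/585136052], P' = [12594246327/146284013 -10549942198/146284013 -11203164057/146284013; -10549942198/146284013 13518500655/146284013 12571245632/146284013; -11203164057/146284013 12571245632/146284013 12166488565/146284013]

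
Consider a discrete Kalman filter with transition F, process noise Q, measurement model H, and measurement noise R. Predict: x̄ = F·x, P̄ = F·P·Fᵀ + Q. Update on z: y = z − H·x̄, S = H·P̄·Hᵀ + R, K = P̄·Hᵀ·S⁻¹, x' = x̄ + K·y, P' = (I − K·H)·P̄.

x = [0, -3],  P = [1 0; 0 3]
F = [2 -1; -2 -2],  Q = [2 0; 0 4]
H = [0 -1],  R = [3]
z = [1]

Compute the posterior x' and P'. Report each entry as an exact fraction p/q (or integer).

x̄ = F·x = [3, 6]
P̄ = F·P·Fᵀ + Q = [9 2; 2 20]
y = z − H·x̄ = [7]
S = H·P̄·Hᵀ + R = [23]
K = P̄·Hᵀ·S⁻¹ = [-2/23; -20/23]
x' = x̄ + K·y = [55/23, -2/23]
P' = (I − K·H)·P̄ = [203/23 6/23; 6/23 60/23]

x' = [55/23, -2/23]
P' = [203/23 6/23; 6/23 60/23]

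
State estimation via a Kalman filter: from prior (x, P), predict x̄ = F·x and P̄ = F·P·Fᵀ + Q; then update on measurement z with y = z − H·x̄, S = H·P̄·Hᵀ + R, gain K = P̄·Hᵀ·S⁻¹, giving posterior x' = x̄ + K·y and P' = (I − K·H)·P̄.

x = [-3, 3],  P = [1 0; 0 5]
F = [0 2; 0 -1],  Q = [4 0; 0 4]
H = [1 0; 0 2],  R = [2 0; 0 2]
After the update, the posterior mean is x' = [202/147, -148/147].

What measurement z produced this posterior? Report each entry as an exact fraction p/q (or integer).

x̄ = F·x = [6, -3]
P̄ = F·P·Fᵀ + Q = [24 -10; -10 9]
S = H·P̄·Hᵀ + R = [26 -20; -20 38]
K = P̄·Hᵀ·S⁻¹ = [128/147 -10/147; -5/147 67/147]
x' − x̄ = [-680/147, 293/147] = K·y
y = (KᵀK)⁻¹·Kᵀ·(x' − x̄) = [-5, 4]
z = y + H·x̄ = [-5, 4] + [6, -6] = [1, -2]

z = [1, -2]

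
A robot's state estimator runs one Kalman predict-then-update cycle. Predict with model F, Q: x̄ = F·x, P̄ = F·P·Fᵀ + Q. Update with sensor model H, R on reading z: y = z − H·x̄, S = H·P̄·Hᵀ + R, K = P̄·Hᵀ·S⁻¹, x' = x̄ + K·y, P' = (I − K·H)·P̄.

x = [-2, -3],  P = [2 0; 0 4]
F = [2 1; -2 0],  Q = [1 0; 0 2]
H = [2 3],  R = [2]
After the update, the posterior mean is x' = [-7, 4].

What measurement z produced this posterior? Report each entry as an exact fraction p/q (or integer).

x̄ = F·x = [-7, 4]
P̄ = F·P·Fᵀ + Q = [13 -8; -8 10]
S = H·P̄·Hᵀ + R = [48]
K = P̄·Hᵀ·S⁻¹ = [1/24; 7/24]
x' − x̄ = [0, 0] = K·y
y = (KᵀK)⁻¹·Kᵀ·(x' − x̄) = [0]
z = y + H·x̄ = [0] + [-2] = [-2]

z = [-2]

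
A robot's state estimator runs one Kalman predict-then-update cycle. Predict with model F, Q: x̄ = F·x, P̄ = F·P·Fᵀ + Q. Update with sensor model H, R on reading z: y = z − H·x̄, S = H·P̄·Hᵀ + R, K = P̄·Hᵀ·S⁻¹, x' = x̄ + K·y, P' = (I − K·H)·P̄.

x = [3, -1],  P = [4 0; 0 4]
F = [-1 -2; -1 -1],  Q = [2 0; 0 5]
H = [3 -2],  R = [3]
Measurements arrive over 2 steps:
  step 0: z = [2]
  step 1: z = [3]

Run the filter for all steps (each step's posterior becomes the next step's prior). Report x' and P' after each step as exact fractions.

step 0: x' = [-67/109, -208/109], P' = [634/109 888/109; 888/109 1317/109]
step 1: x' = [57457/33279, 11803/11093], P' = [253976/33279 118412/11093; 118412/11093 172992/11093]

step 0: x̄ = F·x = [-1, -2]
step 0: P̄ = F·P·Fᵀ + Q = [22 12; 12 13]
step 0: y = z − H·x̄ = [1]
step 0: S = H·P̄·Hᵀ + R = [109]
step 0: K = P̄·Hᵀ·S⁻¹ = [42/109; 10/109]
step 0: x' = x̄ + K·y = [-67/109, -208/109]
step 0: P' = (I − K·H)·P̄ = [634/109 888/109; 888/109 1317/109]
step 1: x̄ = F·x = [483/109, 275/109]
step 1: P̄ = F·P·Fᵀ + Q = [9672/109 5932/109; 5932/109 4272/109]
step 1: y = z − H·x̄ = [-572/109]
step 1: S = H·P̄·Hᵀ + R = [33279/109]
step 1: K = P̄·Hᵀ·S⁻¹ = [17152/33279; 3084/11093]
step 1: x' = x̄ + K·y = [57457/33279, 11803/11093]
step 1: P' = (I − K·H)·P̄ = [253976/33279 118412/11093; 118412/11093 172992/11093]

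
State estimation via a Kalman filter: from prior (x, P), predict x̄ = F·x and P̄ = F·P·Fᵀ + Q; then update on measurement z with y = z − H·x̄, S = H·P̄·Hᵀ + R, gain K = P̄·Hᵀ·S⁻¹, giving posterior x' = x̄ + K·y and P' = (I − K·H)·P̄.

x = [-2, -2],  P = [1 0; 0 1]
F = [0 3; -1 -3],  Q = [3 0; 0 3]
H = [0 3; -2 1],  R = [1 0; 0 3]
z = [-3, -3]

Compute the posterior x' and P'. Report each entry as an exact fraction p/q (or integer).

x̄ = F·x = [-6, 8]
P̄ = F·P·Fᵀ + Q = [12 -9; -9 13]
y = z − H·x̄ = [-27, -23]
S = H·P̄·Hᵀ + R = [118 93; 93 100]
K = P̄·Hᵀ·S⁻¹ = [369/3151 -1383/3151; 1017/3151 31/3151]
x' = x̄ + K·y = [2940/3151, -2964/3151]
P' = (I − K·H)·P̄ = [2136/3151 123/3151; 123/3151 339/3151]

x' = [2940/3151, -2964/3151]
P' = [2136/3151 123/3151; 123/3151 339/3151]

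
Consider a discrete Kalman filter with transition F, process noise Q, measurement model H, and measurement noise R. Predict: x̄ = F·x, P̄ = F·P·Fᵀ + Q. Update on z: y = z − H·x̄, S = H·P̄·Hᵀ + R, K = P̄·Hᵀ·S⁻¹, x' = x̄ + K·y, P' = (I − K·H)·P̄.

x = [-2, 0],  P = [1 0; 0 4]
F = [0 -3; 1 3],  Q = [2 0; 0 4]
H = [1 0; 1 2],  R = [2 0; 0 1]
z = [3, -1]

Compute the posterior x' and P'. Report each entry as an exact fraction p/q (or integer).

x' = [1527/602, -80/43]
P' = [543/301 -40/43; -40/43 31/43]

x̄ = F·x = [0, -2]
P̄ = F·P·Fᵀ + Q = [38 -36; -36 41]
y = z − H·x̄ = [3, 3]
S = H·P̄·Hᵀ + R = [40 -34; -34 59]
K = P̄·Hᵀ·S⁻¹ = [543/602 -17/301; -20/43 22/43]
x' = x̄ + K·y = [1527/602, -80/43]
P' = (I − K·H)·P̄ = [543/301 -40/43; -40/43 31/43]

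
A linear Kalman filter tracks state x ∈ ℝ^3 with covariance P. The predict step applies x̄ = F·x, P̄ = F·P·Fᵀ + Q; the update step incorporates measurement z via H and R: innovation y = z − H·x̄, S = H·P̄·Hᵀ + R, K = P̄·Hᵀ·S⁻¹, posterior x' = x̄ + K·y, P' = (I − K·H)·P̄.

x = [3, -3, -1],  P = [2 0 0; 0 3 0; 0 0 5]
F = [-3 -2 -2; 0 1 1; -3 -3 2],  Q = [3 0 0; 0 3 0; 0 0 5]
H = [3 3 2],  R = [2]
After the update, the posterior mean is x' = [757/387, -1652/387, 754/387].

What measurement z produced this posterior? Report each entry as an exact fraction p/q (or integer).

x̄ = F·x = [-1, -4, -2]
P̄ = F·P·Fᵀ + Q = [53 -16 16; -16 11 1; 16 1 70]
S = H·P̄·Hᵀ + R = [774]
K = P̄·Hᵀ·S⁻¹ = [143/774; -13/774; 191/774]
x' − x̄ = [1144/387, -104/387, 1528/387] = K·y
y = (KᵀK)⁻¹·Kᵀ·(x' − x̄) = [16]
z = y + H·x̄ = [16] + [-19] = [-3]

z = [-3]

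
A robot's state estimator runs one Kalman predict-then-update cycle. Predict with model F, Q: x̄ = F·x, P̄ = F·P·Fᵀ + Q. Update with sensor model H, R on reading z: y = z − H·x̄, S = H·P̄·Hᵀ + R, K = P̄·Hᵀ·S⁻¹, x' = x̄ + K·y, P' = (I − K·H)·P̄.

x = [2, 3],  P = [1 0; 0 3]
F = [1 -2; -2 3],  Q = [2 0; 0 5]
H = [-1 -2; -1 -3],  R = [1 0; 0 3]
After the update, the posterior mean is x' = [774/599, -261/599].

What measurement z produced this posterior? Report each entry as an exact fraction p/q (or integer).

x̄ = F·x = [-4, 5]
P̄ = F·P·Fᵀ + Q = [15 -20; -20 36]
S = H·P̄·Hᵀ + R = [80 131; 131 222]
K = P̄·Hᵀ·S⁻¹ = [-345/599 325/599; -16/599 -228/599]
x' − x̄ = [3170/599, -3256/599] = K·y
y = (KᵀK)⁻¹·Kᵀ·(x' − x̄) = [4, 14]
z = y + H·x̄ = [4, 14] + [-6, -11] = [-2, 3]

z = [-2, 3]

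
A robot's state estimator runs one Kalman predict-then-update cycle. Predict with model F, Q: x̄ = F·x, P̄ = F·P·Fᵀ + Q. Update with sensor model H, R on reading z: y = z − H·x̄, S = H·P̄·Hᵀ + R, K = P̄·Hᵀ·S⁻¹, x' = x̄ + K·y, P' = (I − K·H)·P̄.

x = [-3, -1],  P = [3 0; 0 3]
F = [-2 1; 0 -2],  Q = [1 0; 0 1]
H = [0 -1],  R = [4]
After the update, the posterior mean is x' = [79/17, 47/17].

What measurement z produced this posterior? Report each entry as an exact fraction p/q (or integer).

x̄ = F·x = [5, 2]
P̄ = F·P·Fᵀ + Q = [16 -6; -6 13]
S = H·P̄·Hᵀ + R = [17]
K = P̄·Hᵀ·S⁻¹ = [6/17; -13/17]
x' − x̄ = [-6/17, 13/17] = K·y
y = (KᵀK)⁻¹·Kᵀ·(x' − x̄) = [-1]
z = y + H·x̄ = [-1] + [-2] = [-3]

z = [-3]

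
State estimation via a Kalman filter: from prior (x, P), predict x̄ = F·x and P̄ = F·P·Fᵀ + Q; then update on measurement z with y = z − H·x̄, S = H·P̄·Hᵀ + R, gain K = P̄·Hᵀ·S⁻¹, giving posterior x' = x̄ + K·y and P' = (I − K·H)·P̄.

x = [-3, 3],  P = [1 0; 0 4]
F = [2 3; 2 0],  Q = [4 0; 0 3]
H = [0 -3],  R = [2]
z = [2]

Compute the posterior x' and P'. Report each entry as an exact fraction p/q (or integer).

x' = [387/65, -54/65]
P' = [2716/65 8/65; 8/65 14/65]

x̄ = F·x = [3, -6]
P̄ = F·P·Fᵀ + Q = [44 4; 4 7]
y = z − H·x̄ = [-16]
S = H·P̄·Hᵀ + R = [65]
K = P̄·Hᵀ·S⁻¹ = [-12/65; -21/65]
x' = x̄ + K·y = [387/65, -54/65]
P' = (I − K·H)·P̄ = [2716/65 8/65; 8/65 14/65]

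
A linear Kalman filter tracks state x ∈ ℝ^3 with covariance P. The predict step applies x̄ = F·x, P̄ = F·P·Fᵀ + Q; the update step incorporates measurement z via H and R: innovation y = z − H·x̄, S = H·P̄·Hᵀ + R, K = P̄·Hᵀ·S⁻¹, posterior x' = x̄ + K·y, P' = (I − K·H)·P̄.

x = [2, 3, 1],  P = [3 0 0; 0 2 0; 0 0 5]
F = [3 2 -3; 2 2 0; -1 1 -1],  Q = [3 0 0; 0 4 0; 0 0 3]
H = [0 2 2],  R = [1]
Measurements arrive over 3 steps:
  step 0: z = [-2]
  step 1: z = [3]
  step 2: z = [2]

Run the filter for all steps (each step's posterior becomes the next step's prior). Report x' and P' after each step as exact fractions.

step 0: x' = [-387/133, 362/133, -484/133], P' = [5855/133 290/133 -254/133; 290/133 1256/133 -1234/133; -254/133 -1234/133 1245/133]
step 1: x' = [-72571/16583, -112186/16583, 137201/16583], P' = [1952749/16583 1404698/16583 -1397966/16583; 1404698/16583 1200912/16583 -1197330/16583; -1397966/16583 -1197330/16583 171127/2369]
step 2: x' = [597290784/129948691, 5968792378/909640837, -5063091932/909640837], P' = [7368819451/129948691 4198428586/129948691 -4144761096/129948691; 4198428586/129948691 25300084496/909640837 -25106846150/909640837; -4144761096/129948691 -25106846150/909640837 25140988993/909640837]

step 0: x̄ = F·x = [9, 10, 0]
step 0: P̄ = F·P·Fᵀ + Q = [83 26 10; 26 24 -2; 10 -2 13]
step 0: y = z − H·x̄ = [-22]
step 0: S = H·P̄·Hᵀ + R = [133]
step 0: K = P̄·Hᵀ·S⁻¹ = [72/133; 44/133; 22/133]
step 0: x' = x̄ + K·y = [-387/133, 362/133, -484/133]
step 0: P' = (I − K·H)·P̄ = [5855/133 290/133 -254/133; 290/133 1256/133 -1234/133; -254/133 -1234/133 1245/133]
step 1: x̄ = F·x = [145/19, -50/133, 1233/133]
step 1: P̄ = F·P·Fᵀ + Q = [13169/19 7426/19 -694/19; 7426/19 31296/133 -6222/133; -694/19 -6222/133 10135/133]
step 1: y = z − H·x̄ = [-281/19]
step 1: S = H·P̄·Hᵀ + R = [16583/19]
step 1: K = P̄·Hᵀ·S⁻¹ = [13464/16583; 7164/16583; 1118/16583]
step 1: x' = x̄ + K·y = [-72571/16583, -112186/16583, 137201/16583]
step 1: P' = (I − K·H)·P̄ = [1952749/16583 1404698/16583 -1397966/16583; 1404698/16583 1200912/16583 -1197330/16583; -1397966/16583 -1197330/16583 171127/2369]
step 2: x̄ = F·x = [-853688/16583, -369514/16583, -176816/16583]
step 2: P̄ = F·P·Fᵀ + Q = [89596863/16583 46138898/16583 7528592/16583; 46138898/16583 23918560/16583 3686918/16583; 7528592/16583 3686918/16583 1190631/16583]
step 2: y = z − H·x̄ = [1125826/16583]
step 2: S = H·P̄·Hᵀ + R = [129948691/16583]
step 2: K = P̄·Hᵀ·S⁻¹ = [107334980/129948691; 55210956/129948691; 9755098/129948691]
step 2: x' = x̄ + K·y = [597290784/129948691, 5968792378/909640837, -5063091932/909640837]
step 2: P' = (I − K·H)·P̄ = [7368819451/129948691 4198428586/129948691 -4144761096/129948691; 4198428586/129948691 25300084496/909640837 -25106846150/909640837; -4144761096/129948691 -25106846150/909640837 25140988993/909640837]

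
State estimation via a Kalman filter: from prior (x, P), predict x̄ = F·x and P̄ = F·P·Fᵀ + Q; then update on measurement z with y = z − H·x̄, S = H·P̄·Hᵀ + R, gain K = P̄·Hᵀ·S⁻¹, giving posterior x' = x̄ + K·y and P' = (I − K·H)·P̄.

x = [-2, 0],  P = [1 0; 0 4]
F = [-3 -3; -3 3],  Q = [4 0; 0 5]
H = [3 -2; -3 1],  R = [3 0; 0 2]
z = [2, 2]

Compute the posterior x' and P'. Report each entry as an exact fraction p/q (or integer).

x' = [-4131/4846, -7909/4846]
P' = [19225/19384 35979/19384; 35979/19384 77745/19384]

x̄ = F·x = [6, 6]
P̄ = F·P·Fᵀ + Q = [49 -27; -27 50]
y = z − H·x̄ = [-4, 14]
S = H·P̄·Hᵀ + R = [968 -784; -784 655]
K = P̄·Hᵀ·S⁻¹ = [-4761/19384 -1356/2423; -15851/19384 -1887/2423]
x' = x̄ + K·y = [-4131/4846, -7909/4846]
P' = (I − K·H)·P̄ = [19225/19384 35979/19384; 35979/19384 77745/19384]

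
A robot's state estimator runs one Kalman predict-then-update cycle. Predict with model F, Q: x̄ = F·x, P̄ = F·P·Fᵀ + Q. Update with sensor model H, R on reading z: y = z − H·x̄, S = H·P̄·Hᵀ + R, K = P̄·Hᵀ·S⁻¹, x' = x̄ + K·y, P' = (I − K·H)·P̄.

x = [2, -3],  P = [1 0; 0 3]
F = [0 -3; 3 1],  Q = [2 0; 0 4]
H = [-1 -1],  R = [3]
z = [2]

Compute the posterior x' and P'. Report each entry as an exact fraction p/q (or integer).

x' = [-1/3, -4/15]
P' = [47/3 -41/3; -41/3 431/30]

x̄ = F·x = [9, 3]
P̄ = F·P·Fᵀ + Q = [29 -9; -9 16]
y = z − H·x̄ = [14]
S = H·P̄·Hᵀ + R = [30]
K = P̄·Hᵀ·S⁻¹ = [-2/3; -7/30]
x' = x̄ + K·y = [-1/3, -4/15]
P' = (I − K·H)·P̄ = [47/3 -41/3; -41/3 431/30]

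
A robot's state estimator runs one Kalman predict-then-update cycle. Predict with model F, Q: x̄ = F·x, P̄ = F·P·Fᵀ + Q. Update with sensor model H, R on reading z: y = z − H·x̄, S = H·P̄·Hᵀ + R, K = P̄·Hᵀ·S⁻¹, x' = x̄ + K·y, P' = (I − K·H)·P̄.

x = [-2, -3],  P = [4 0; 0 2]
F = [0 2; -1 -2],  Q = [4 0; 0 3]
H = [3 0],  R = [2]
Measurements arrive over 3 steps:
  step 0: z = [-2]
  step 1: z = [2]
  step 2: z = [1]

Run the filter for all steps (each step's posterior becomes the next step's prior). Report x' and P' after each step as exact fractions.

step 0: x̄ = F·x = [-6, 8]
step 0: P̄ = F·P·Fᵀ + Q = [12 -8; -8 15]
step 0: y = z − H·x̄ = [16]
step 0: S = H·P̄·Hᵀ + R = [110]
step 0: K = P̄·Hᵀ·S⁻¹ = [18/55; -12/55]
step 0: x' = x̄ + K·y = [-42/55, 248/55]
step 0: P' = (I − K·H)·P̄ = [12/55 -8/55; -8/55 537/55]
step 1: x̄ = F·x = [496/55, -454/55]
step 1: P̄ = F·P·Fᵀ + Q = [2368/55 -2132/55; -2132/55 2293/55]
step 1: y = z − H·x̄ = [-1378/55]
step 1: S = H·P̄·Hᵀ + R = [21422/55]
step 1: K = P̄·Hᵀ·S⁻¹ = [3552/10711; -3198/10711]
step 1: x' = x̄ + K·y = [7600/10711, -8290/10711]
step 1: P' = (I − K·H)·P̄ = [2368/10711 -2132/10711; -2132/10711 74653/10711]
step 2: x̄ = F·x = [-16580/10711, 8980/10711]
step 2: P̄ = F·P·Fᵀ + Q = [341456/10711 -294348/10711; -294348/10711 324585/10711]
step 2: y = z − H·x̄ = [60451/10711]
step 2: S = H·P̄·Hᵀ + R = [3094526/10711]
step 2: K = P̄·Hᵀ·S⁻¹ = [512184/1547263; -441522/1547263]
step 2: x' = x̄ + K·y = [495604/1547263, -1194662/1547263]
step 2: P' = (I − K·H)·P̄ = [341456/1547263 -294348/1547263; -294348/1547263 10487817/1547263]

step 0: x' = [-42/55, 248/55], P' = [12/55 -8/55; -8/55 537/55]
step 1: x' = [7600/10711, -8290/10711], P' = [2368/10711 -2132/10711; -2132/10711 74653/10711]
step 2: x' = [495604/1547263, -1194662/1547263], P' = [341456/1547263 -294348/1547263; -294348/1547263 10487817/1547263]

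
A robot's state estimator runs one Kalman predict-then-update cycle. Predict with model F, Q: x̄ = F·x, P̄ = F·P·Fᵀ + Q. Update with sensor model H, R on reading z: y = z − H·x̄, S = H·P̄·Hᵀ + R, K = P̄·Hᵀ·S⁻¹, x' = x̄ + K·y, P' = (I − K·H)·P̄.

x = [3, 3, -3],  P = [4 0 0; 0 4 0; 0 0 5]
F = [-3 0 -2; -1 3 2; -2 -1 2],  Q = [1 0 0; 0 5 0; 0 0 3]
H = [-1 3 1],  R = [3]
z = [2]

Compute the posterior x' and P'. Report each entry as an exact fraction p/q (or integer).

x' = [-1775/412, 1533/412, -5571/412]
P' = [41039/824 10271/824 9995/824; 10271/824 5599/824 -5869/824; 9995/824 -5869/824 27863/824]

x̄ = F·x = [-3, 0, -15]
P̄ = F·P·Fᵀ + Q = [57 -8 4; -8 65 16; 4 16 43]
y = z − H·x̄ = [14]
S = H·P̄·Hᵀ + R = [824]
K = P̄·Hᵀ·S⁻¹ = [-77/824; 219/824; 87/824]
x' = x̄ + K·y = [-1775/412, 1533/412, -5571/412]
P' = (I − K·H)·P̄ = [41039/824 10271/824 9995/824; 10271/824 5599/824 -5869/824; 9995/824 -5869/824 27863/824]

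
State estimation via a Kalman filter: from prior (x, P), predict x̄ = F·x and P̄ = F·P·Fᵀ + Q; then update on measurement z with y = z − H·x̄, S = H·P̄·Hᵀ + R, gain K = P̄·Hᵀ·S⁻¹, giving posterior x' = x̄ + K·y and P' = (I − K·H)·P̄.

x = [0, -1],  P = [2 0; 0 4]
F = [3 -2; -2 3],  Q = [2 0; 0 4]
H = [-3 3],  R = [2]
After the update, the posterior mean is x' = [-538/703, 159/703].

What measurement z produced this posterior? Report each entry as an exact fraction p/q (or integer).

x̄ = F·x = [2, -3]
P̄ = F·P·Fᵀ + Q = [36 -36; -36 48]
S = H·P̄·Hᵀ + R = [1406]
K = P̄·Hᵀ·S⁻¹ = [-108/703; 126/703]
x' − x̄ = [-1944/703, 2268/703] = K·y
y = (KᵀK)⁻¹·Kᵀ·(x' − x̄) = [18]
z = y + H·x̄ = [18] + [-15] = [3]

z = [3]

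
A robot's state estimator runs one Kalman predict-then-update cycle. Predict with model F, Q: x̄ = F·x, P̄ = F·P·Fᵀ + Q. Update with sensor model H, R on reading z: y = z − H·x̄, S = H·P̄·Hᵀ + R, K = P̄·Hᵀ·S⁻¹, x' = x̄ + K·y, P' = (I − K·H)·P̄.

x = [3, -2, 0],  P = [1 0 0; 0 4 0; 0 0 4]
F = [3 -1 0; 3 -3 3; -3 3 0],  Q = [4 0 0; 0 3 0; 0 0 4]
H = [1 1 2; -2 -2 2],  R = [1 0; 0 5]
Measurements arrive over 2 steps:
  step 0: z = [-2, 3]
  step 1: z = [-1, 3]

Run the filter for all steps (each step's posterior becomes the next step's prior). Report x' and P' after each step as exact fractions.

step 0: x̄ = F·x = [11, 15, -15]
step 0: P̄ = F·P·Fᵀ + Q = [17 21 -21; 21 84 -45; -21 -45 49]
step 0: y = z − H·x̄ = [2, 85]
step 0: S = H·P̄·Hᵀ + R = [76 42; 42 1301]
step 0: K = P̄·Hᵀ·S⁻¹ = [-31/12139 -1100/12139; 32115/97112 -11715/48556; 7993/24278 2017/12139]
step 0: x' = x̄ + K·y = [39967/12139, -58830/12139, -2647/12139]
step 0: P' = (I − K·H)·P̄ = [76439/12139 -74616/12139 -927/12139; -74616/12139 646683/97112 -2205/24278; -927/12139 -2205/24278 3013/12139]
step 1: x̄ = F·x = [178731/12139, 288450/12139, -296391/12139]
step 1: P̄ = F·P·Fᵀ + Q = [10120307/97112 14566509/97112 -14606793/97112; 14566509/97112 22602003/97112 -22081095/97112; -14606793/97112 -22081095/97112 22456907/97112]
step 1: y = z − H·x̄ = [113462/12139, 1563561/12139]
step 1: S = H·P̄·Hᵀ + R = [1257129/24278 9873187/24278; 9873187/24278 157809401/24278]
step 1: K = P̄·Hᵀ·S⁻¹ = [1267390991/8312624840 -1114190297/8312624840; 273073413/1662524968 -329182419/1662524968; 2682123991/8312624840 1389924383/8312624840]
step 1: x' = x̄ + K·y = [-1854848473/1662524968, -342533127/1662524968, 226765327/1662524968]
step 1: P' = (I − K·H)·P̄ = [47417149459/16625249680 -8571650895/3325049936 -1012056501/16625249680; -8571650895/3325049936 9850974567/3325049936 -366588423/3325049936; -1012056501/16625249680 -366588423/3325049936 4104623299/16625249680]

step 0: x' = [39967/12139, -58830/12139, -2647/12139], P' = [76439/12139 -74616/12139 -927/12139; -74616/12139 646683/97112 -2205/24278; -927/12139 -2205/24278 3013/12139]
step 1: x' = [-1854848473/1662524968, -342533127/1662524968, 226765327/1662524968], P' = [47417149459/16625249680 -8571650895/3325049936 -1012056501/16625249680; -8571650895/3325049936 9850974567/3325049936 -366588423/3325049936; -1012056501/16625249680 -366588423/3325049936 4104623299/16625249680]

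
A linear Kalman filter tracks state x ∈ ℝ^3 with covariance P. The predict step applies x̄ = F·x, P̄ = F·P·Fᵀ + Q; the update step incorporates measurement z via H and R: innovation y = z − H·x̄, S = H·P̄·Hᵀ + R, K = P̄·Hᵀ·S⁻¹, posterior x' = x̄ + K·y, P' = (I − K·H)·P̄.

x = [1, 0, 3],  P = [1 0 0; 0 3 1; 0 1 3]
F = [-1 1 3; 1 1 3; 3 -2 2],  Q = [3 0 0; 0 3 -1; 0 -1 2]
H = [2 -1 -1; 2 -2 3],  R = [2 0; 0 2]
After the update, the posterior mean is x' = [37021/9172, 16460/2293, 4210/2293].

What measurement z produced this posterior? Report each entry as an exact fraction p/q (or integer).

z = [-1, -1]

x̄ = F·x = [8, 10, 9]
P̄ = F·P·Fᵀ + Q = [40 35 5; 35 40 10; 5 10 27]
S = H·P̄·Hᵀ + R = [89 -41; -41 225]
K = P̄·Hᵀ·S⁻¹ = [10025/18344 3865/18344; 665/2293 325/2293; -791/4586 1303/4586]
x' − x̄ = [-36355/9172, -6470/2293, -16427/2293] = K·y
y = (KᵀK)⁻¹·Kᵀ·(x' − x̄) = [2, -24]
z = y + H·x̄ = [2, -24] + [-3, 23] = [-1, -1]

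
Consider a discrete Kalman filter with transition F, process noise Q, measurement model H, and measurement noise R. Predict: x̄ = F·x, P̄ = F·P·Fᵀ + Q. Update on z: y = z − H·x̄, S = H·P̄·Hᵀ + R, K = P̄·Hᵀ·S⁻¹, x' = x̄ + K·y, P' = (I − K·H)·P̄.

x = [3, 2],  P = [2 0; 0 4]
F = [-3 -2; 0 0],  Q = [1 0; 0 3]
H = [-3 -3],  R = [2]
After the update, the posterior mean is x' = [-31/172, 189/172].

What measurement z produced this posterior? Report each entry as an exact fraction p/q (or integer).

x̄ = F·x = [-13, 0]
P̄ = F·P·Fᵀ + Q = [35 0; 0 3]
S = H·P̄·Hᵀ + R = [344]
K = P̄·Hᵀ·S⁻¹ = [-105/344; -9/344]
x' − x̄ = [2205/172, 189/172] = K·y
y = (KᵀK)⁻¹·Kᵀ·(x' − x̄) = [-42]
z = y + H·x̄ = [-42] + [39] = [-3]

z = [-3]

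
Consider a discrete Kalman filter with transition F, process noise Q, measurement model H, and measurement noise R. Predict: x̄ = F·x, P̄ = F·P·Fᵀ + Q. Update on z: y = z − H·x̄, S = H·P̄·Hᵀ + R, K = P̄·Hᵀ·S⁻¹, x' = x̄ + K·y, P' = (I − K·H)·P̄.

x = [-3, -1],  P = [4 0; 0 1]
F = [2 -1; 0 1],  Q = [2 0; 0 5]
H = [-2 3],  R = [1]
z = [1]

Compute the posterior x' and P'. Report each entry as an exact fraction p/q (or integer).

x' = [-469/143, -263/143]
P' = [1036/143 677/143; 677/143 458/143]

x̄ = F·x = [-5, -1]
P̄ = F·P·Fᵀ + Q = [19 -1; -1 6]
y = z − H·x̄ = [-6]
S = H·P̄·Hᵀ + R = [143]
K = P̄·Hᵀ·S⁻¹ = [-41/143; 20/143]
x' = x̄ + K·y = [-469/143, -263/143]
P' = (I − K·H)·P̄ = [1036/143 677/143; 677/143 458/143]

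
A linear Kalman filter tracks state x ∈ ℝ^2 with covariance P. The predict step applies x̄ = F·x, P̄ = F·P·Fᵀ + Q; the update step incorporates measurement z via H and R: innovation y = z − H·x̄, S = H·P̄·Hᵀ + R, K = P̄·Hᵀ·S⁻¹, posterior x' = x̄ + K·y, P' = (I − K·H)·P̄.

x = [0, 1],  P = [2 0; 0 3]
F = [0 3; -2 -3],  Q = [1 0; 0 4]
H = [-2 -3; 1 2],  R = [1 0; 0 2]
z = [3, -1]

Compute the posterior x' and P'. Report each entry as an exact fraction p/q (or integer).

x' = [-73/719, -603/719]
P' = [8042/719 -5136/719; -5136/719 3345/719]

x̄ = F·x = [3, -3]
P̄ = F·P·Fᵀ + Q = [28 -27; -27 39]
y = z − H·x̄ = [0, 2]
S = H·P̄·Hᵀ + R = [140 -101; -101 78]
K = P̄·Hᵀ·S⁻¹ = [-676/719 -1115/719; 237/719 777/719]
x' = x̄ + K·y = [-73/719, -603/719]
P' = (I − K·H)·P̄ = [8042/719 -5136/719; -5136/719 3345/719]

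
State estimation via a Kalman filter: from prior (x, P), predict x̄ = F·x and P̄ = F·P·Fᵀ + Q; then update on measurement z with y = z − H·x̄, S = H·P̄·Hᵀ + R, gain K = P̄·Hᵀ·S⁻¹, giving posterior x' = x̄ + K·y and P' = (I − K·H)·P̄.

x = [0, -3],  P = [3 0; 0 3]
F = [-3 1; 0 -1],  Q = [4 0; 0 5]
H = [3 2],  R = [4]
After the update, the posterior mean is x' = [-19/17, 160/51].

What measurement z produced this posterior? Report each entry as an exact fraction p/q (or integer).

z = [3]

x̄ = F·x = [-3, 3]
P̄ = F·P·Fᵀ + Q = [34 -3; -3 8]
S = H·P̄·Hᵀ + R = [306]
K = P̄·Hᵀ·S⁻¹ = [16/51; 7/306]
x' − x̄ = [32/17, 7/51] = K·y
y = (KᵀK)⁻¹·Kᵀ·(x' − x̄) = [6]
z = y + H·x̄ = [6] + [-3] = [3]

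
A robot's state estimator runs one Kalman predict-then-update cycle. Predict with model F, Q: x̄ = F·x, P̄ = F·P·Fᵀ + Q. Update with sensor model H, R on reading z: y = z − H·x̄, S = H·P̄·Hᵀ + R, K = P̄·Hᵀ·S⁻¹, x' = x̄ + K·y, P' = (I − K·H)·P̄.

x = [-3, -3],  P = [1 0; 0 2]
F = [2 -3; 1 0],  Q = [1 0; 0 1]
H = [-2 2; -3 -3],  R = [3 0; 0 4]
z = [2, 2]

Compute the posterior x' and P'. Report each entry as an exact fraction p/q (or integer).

x' = [-1483/2393, -819/2393]
P' = [694/2393 -146/2393; -146/2393 610/2393]

x̄ = F·x = [3, -3]
P̄ = F·P·Fᵀ + Q = [23 2; 2 2]
y = z − H·x̄ = [14, 2]
S = H·P̄·Hᵀ + R = [87 126; 126 265]
K = P̄·Hᵀ·S⁻¹ = [-560/2393 -411/2393; 504/2393 -348/2393]
x' = x̄ + K·y = [-1483/2393, -819/2393]
P' = (I − K·H)·P̄ = [694/2393 -146/2393; -146/2393 610/2393]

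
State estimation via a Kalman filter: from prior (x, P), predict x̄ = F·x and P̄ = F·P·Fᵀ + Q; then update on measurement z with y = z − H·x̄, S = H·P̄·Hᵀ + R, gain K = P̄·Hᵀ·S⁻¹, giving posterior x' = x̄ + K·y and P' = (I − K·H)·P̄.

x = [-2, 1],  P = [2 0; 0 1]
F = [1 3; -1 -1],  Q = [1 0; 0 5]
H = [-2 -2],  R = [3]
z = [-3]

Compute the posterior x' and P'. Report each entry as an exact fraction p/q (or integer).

x̄ = F·x = [1, 1]
P̄ = F·P·Fᵀ + Q = [12 -5; -5 8]
y = z − H·x̄ = [1]
S = H·P̄·Hᵀ + R = [43]
K = P̄·Hᵀ·S⁻¹ = [-14/43; -6/43]
x' = x̄ + K·y = [29/43, 37/43]
P' = (I − K·H)·P̄ = [320/43 -299/43; -299/43 308/43]

x' = [29/43, 37/43]
P' = [320/43 -299/43; -299/43 308/43]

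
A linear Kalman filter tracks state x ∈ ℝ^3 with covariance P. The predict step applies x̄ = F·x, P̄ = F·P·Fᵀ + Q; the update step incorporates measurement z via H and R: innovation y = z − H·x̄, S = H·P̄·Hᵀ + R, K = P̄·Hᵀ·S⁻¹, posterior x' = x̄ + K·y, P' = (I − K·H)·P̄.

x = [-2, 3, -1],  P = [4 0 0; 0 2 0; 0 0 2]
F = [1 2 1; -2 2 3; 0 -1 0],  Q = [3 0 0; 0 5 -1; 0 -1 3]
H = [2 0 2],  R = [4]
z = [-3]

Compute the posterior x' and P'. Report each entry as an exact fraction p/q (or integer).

x' = [17/10, 69/10, -31/10]
P' = [86/15 77/15 -73/15; 77/15 704/15 -76/15; -73/15 -76/15 74/15]

x̄ = F·x = [3, 7, -3]
P̄ = F·P·Fᵀ + Q = [17 6 -4; 6 47 -5; -4 -5 5]
y = z − H·x̄ = [-3]
S = H·P̄·Hᵀ + R = [60]
K = P̄·Hᵀ·S⁻¹ = [13/30; 1/30; 1/30]
x' = x̄ + K·y = [17/10, 69/10, -31/10]
P' = (I − K·H)·P̄ = [86/15 77/15 -73/15; 77/15 704/15 -76/15; -73/15 -76/15 74/15]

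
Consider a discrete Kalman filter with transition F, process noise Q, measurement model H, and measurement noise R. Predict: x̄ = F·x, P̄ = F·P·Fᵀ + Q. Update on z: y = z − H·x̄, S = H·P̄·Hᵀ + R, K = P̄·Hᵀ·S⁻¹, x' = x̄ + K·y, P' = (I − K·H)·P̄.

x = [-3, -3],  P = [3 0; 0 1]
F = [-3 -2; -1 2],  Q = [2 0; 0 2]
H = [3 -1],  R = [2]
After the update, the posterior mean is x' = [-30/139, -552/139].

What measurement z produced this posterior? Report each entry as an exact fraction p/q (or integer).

z = [3]

x̄ = F·x = [15, -3]
P̄ = F·P·Fᵀ + Q = [33 5; 5 9]
S = H·P̄·Hᵀ + R = [278]
K = P̄·Hᵀ·S⁻¹ = [47/139; 3/139]
x' − x̄ = [-2115/139, -135/139] = K·y
y = (KᵀK)⁻¹·Kᵀ·(x' − x̄) = [-45]
z = y + H·x̄ = [-45] + [48] = [3]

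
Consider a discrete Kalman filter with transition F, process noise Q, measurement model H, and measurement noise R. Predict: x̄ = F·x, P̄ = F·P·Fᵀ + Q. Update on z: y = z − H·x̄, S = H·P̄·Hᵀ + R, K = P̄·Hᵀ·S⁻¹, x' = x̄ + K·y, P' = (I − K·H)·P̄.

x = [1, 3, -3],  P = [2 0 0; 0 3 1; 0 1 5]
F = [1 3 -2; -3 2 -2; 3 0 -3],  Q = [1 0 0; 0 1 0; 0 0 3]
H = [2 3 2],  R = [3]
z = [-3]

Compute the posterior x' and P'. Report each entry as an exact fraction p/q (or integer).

x̄ = F·x = [16, 9, 12]
P̄ = F·P·Fᵀ + Q = [38 22 27; 22 43 6; 27 6 66]
y = z − H·x̄ = [-86]
S = H·P̄·Hᵀ + R = [1358]
K = P̄·Hᵀ·S⁻¹ = [14/97; 185/1358; 102/679]
x' = x̄ + K·y = [348/97, -1844/679, -624/679]
P' = (I − K·H)·P̄ = [942/97 -456/97 -237/97; -456/97 24169/1358 -14796/679; -237/97 -14796/679 24006/679]

x' = [348/97, -1844/679, -624/679]
P' = [942/97 -456/97 -237/97; -456/97 24169/1358 -14796/679; -237/97 -14796/679 24006/679]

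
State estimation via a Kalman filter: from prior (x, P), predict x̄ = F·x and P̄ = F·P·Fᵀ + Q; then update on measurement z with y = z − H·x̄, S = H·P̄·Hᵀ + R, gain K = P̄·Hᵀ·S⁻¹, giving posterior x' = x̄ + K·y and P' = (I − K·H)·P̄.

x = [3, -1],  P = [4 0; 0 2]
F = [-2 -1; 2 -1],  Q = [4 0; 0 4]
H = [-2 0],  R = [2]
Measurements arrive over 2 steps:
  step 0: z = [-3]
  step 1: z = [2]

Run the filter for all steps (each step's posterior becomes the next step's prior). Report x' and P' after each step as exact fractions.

step 0: x' = [61/45, 133/45], P' = [22/45 -14/45; -14/45 598/45]
step 1: x' = [-125/111, 1451/555], P' = [18/37 34/111; 34/111 2506/185]

step 0: x̄ = F·x = [-5, 7]
step 0: P̄ = F·P·Fᵀ + Q = [22 -14; -14 22]
step 0: y = z − H·x̄ = [-13]
step 0: S = H·P̄·Hᵀ + R = [90]
step 0: K = P̄·Hᵀ·S⁻¹ = [-22/45; 14/45]
step 0: x' = x̄ + K·y = [61/45, 133/45]
step 0: P' = (I − K·H)·P̄ = [22/45 -14/45; -14/45 598/45]
step 1: x̄ = F·x = [-17/3, -11/45]
step 1: P̄ = F·P·Fᵀ + Q = [18 34/3; 34/3 922/45]
step 1: y = z − H·x̄ = [-28/3]
step 1: S = H·P̄·Hᵀ + R = [74]
step 1: K = P̄·Hᵀ·S⁻¹ = [-18/37; -34/111]
step 1: x' = x̄ + K·y = [-125/111, 1451/555]
step 1: P' = (I − K·H)·P̄ = [18/37 34/111; 34/111 2506/185]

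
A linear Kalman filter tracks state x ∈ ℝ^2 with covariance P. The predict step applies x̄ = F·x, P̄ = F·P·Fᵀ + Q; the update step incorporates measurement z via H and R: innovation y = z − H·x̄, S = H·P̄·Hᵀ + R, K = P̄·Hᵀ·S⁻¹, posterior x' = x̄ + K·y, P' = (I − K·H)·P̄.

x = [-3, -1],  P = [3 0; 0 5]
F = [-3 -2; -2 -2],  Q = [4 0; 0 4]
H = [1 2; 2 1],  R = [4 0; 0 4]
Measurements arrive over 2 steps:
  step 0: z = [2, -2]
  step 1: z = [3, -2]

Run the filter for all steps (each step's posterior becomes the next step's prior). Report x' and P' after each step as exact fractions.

step 0: x' = [-1246/1625, 1374/1625], P' = [2164/1625 -1416/1625; -1416/1625 2104/1625]
step 1: x' = [-53978/54381, 23485/18127], P' = [70480/54381 -15268/18127; -15268/18127 22634/18127]

step 0: x̄ = F·x = [11, 8]
step 0: P̄ = F·P·Fᵀ + Q = [51 38; 38 36]
step 0: y = z − H·x̄ = [-25, -32]
step 0: S = H·P̄·Hᵀ + R = [351 364; 364 396]
step 0: K = P̄·Hᵀ·S⁻¹ = [-167/1625 56/125; 698/1625 -14/125]
step 0: x' = x̄ + K·y = [-1246/1625, 1374/1625]
step 0: P' = (I − K·H)·P̄ = [2164/1625 -1416/1625; -1416/1625 2104/1625]
step 1: x̄ = F·x = [198/325, -256/1625]
step 1: P̄ = F·P·Fᵀ + Q = [696/65 1448/325; 1448/325 12244/1625]
step 1: y = z − H·x̄ = [4397/1625, -4974/1625]
step 1: S = H·P̄·Hᵀ + R = [101836/1625 95488/1625; 95488/1625 117304/1625]
step 1: K = P̄·Hᵀ·S⁻¹ = [-5282/54381 23789/54381; 7500/18127 -3951/36254]
step 1: x' = x̄ + K·y = [-53978/54381, 23485/18127]
step 1: P' = (I − K·H)·P̄ = [70480/54381 -15268/18127; -15268/18127 22634/18127]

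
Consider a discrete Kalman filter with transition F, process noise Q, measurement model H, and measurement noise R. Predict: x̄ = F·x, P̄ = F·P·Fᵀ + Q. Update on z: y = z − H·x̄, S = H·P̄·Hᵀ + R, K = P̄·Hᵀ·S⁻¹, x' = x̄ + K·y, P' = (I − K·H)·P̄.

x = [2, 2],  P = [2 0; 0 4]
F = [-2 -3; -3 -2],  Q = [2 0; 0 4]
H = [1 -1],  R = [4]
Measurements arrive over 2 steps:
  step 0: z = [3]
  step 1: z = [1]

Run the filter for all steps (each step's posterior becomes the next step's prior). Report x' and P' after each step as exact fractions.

step 0: x̄ = F·x = [-10, -10]
step 0: P̄ = F·P·Fᵀ + Q = [46 36; 36 38]
step 0: y = z − H·x̄ = [3]
step 0: S = H·P̄·Hᵀ + R = [16]
step 0: K = P̄·Hᵀ·S⁻¹ = [5/8; -1/8]
step 0: x' = x̄ + K·y = [-65/8, -83/8]
step 0: P' = (I − K·H)·P̄ = [159/4 149/4; 149/4 151/4]
step 1: x̄ = F·x = [379/8, 361/8]
step 1: P̄ = F·P·Fᵀ + Q = [3791/4 3797/4; 3797/4 3839/4]
step 1: y = z − H·x̄ = [-5/4]
step 1: S = H·P̄·Hᵀ + R = [13]
step 1: K = P̄·Hᵀ·S⁻¹ = [-3/26; -21/26]
step 1: x' = x̄ + K·y = [2471/52, 2399/52]
step 1: P' = (I − K·H)·P̄ = [24637/26 24649/26; 24649/26 24733/26]

step 0: x' = [-65/8, -83/8], P' = [159/4 149/4; 149/4 151/4]
step 1: x' = [2471/52, 2399/52], P' = [24637/26 24649/26; 24649/26 24733/26]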